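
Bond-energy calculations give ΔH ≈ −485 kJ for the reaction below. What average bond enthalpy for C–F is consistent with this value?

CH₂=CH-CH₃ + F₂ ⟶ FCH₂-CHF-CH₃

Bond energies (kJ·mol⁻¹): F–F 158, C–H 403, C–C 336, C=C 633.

Let D be the C–F bond energy.
Σ(broken) = 1×336 + 6×403 + 1×633 + 1×158 = 3545
Σ(formed) = 2×336 + 2×D + 6×403 = 3090 + 2D
ΔH = Σ(broken) − Σ(formed) = (3545) − (3090 + 2D) = +455 − 2D
Setting this equal to −485 kJ gives 2D = 940, so D = 470 kJ/mol.

D(C–F) ≈ 470 kJ/mol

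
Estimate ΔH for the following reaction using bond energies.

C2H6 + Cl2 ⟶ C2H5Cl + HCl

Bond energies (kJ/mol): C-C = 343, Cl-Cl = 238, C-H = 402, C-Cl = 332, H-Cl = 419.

ΔH ≈ −111 kJ

Bonds broken (reactants):
  C-C: 1 × 343 = 343
  C-H: 6 × 402 = 2412
  Cl-Cl: 1 × 238 = 238
  Σ(broken) = 2993 kJ
Bonds formed (products):
  C-C: 1 × 343 = 343
  C-Cl: 1 × 332 = 332
  C-H: 5 × 402 = 2010
  H-Cl: 1 × 419 = 419
  Σ(formed) = 3104 kJ
ΔH = Σ(broken) − Σ(formed) = 2993 − 3104 = −111 kJ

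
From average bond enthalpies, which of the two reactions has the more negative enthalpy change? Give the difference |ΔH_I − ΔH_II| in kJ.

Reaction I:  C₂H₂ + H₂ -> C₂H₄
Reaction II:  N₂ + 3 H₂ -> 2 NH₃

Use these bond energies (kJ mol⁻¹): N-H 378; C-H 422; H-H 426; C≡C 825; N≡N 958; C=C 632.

Reaction I:
  Bonds broken (reactants):
    C≡C: 1 × 825 = 825
    C-H: 2 × 422 = 844
    H-H: 1 × 426 = 426
    Σ(broken) = 2095 kJ
  Bonds formed (products):
    C-H: 4 × 422 = 1688
    C=C: 1 × 632 = 632
    Σ(formed) = 2320 kJ
  ΔH_I = 2095 − 2320 = −225 kJ
Reaction II:
  Bonds broken (reactants):
    H-H: 3 × 426 = 1278
    N≡N: 1 × 958 = 958
    Σ(broken) = 2236 kJ
  Bonds formed (products):
    N-H: 6 × 378 = 2268
    Σ(formed) = 2268 kJ
  ΔH_II = 2236 − 2268 = −32 kJ
ΔH_I − ΔH_II = −193 kJ, so reaction I has the more negative ΔH; |ΔH_I − ΔH_II| = 193 kJ.

Reaction I, by 193 kJ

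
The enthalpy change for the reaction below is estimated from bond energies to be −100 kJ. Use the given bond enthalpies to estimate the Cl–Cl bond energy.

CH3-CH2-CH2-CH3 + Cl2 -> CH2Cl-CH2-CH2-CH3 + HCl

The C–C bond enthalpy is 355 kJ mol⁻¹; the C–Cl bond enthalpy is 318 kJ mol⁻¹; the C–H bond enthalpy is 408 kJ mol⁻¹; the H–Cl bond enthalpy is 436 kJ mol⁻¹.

Let D be the Cl–Cl bond energy.
Σ(broken) = 3×355 + 10×408 + 1×D = 5145 + D
Σ(formed) = 3×355 + 1×318 + 9×408 + 1×436 = 5491
ΔH = Σ(broken) − Σ(formed) = (5145 + D) − (5491) = −346 + D
Setting this equal to −100 kJ gives D = 246 kJ/mol.

D(Cl–Cl) ≈ 246 kJ/mol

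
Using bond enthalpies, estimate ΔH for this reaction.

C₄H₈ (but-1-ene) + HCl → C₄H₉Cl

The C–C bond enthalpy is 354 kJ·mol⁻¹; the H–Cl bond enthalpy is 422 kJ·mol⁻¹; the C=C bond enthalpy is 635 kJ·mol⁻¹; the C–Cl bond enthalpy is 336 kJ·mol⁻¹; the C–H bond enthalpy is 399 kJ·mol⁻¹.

ΔH ≈ −32 kJ

Bonds broken (reactants):
  C–C: 2 × 354 = 708
  C–H: 8 × 399 = 3192
  C=C: 1 × 635 = 635
  H–Cl: 1 × 422 = 422
  Σ(broken) = 4957 kJ
Bonds formed (products):
  C–C: 3 × 354 = 1062
  C–Cl: 1 × 336 = 336
  C–H: 9 × 399 = 3591
  Σ(formed) = 4989 kJ
ΔH = Σ(broken) − Σ(formed) = 4957 − 4989 = −32 kJ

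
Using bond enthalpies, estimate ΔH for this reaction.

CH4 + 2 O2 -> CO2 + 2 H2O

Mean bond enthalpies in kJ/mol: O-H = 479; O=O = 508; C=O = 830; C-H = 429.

Bonds broken (reactants):
  C-H: 4 × 429 = 1716
  O=O: 2 × 508 = 1016
  Σ(broken) = 2732 kJ
Bonds formed (products):
  C=O: 2 × 830 = 1660
  O-H: 4 × 479 = 1916
  Σ(formed) = 3576 kJ
ΔH = Σ(broken) − Σ(formed) = 2732 − 3576 = −844 kJ

ΔH ≈ −844 kJ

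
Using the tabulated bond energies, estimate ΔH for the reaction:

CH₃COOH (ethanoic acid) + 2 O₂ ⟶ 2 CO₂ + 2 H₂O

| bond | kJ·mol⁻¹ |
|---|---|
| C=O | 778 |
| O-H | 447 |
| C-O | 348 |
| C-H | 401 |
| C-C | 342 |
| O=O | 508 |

Bonds broken (reactants):
  C-C: 1 × 342 = 342
  C-H: 3 × 401 = 1203
  C-O: 1 × 348 = 348
  C=O: 1 × 778 = 778
  O-H: 1 × 447 = 447
  O=O: 2 × 508 = 1016
  Σ(broken) = 4134 kJ
Bonds formed (products):
  C=O: 4 × 778 = 3112
  O-H: 4 × 447 = 1788
  Σ(formed) = 4900 kJ
ΔH = Σ(broken) − Σ(formed) = 4134 − 4900 = −766 kJ

ΔH ≈ −766 kJ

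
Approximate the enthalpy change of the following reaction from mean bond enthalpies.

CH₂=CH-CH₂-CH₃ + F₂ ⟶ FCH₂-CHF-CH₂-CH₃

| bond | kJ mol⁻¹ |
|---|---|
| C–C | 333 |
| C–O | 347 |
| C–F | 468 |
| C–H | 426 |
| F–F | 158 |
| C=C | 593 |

Bonds broken (reactants):
  C–C: 2 × 333 = 666
  C–H: 8 × 426 = 3408
  C=C: 1 × 593 = 593
  F–F: 1 × 158 = 158
  Σ(broken) = 4825 kJ
Bonds formed (products):
  C–C: 3 × 333 = 999
  C–F: 2 × 468 = 936
  C–H: 8 × 426 = 3408
  Σ(formed) = 5343 kJ
ΔH = Σ(broken) − Σ(formed) = 4825 − 5343 = −518 kJ

ΔH ≈ −518 kJ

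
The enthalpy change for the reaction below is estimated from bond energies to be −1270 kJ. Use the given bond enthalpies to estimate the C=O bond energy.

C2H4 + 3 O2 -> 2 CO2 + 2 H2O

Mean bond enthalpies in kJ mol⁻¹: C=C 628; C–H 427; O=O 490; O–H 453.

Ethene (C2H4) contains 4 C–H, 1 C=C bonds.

Let D be the C=O bond energy.
Σ(broken) = 4×427 + 1×628 + 3×490 = 3806
Σ(formed) = 4×D + 4×453 = 1812 + 4D
ΔH = Σ(broken) − Σ(formed) = (3806) − (1812 + 4D) = +1994 − 4D
Setting this equal to −1270 kJ gives 4D = 3264, so D = 816 kJ/mol.

D(C=O) ≈ 816 kJ/mol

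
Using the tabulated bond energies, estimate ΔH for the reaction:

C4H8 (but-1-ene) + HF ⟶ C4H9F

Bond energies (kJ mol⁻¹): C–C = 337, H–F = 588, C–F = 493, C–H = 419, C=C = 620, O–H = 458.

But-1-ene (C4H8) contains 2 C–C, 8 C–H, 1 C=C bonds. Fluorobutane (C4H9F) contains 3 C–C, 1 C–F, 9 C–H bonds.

ΔH ≈ −41 kJ

Bonds broken (reactants):
  C–C: 2 × 337 = 674
  C–H: 8 × 419 = 3352
  C=C: 1 × 620 = 620
  H–F: 1 × 588 = 588
  Σ(broken) = 5234 kJ
Bonds formed (products):
  C–C: 3 × 337 = 1011
  C–F: 1 × 493 = 493
  C–H: 9 × 419 = 3771
  Σ(formed) = 5275 kJ
ΔH = Σ(broken) − Σ(formed) = 5234 − 5275 = −41 kJ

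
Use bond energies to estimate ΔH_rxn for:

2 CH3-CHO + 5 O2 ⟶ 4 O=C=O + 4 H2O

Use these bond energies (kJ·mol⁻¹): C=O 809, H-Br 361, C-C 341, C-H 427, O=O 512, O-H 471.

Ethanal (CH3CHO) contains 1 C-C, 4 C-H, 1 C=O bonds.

Bonds broken (reactants):
  C-C: 2 × 341 = 682
  C-H: 8 × 427 = 3416
  C=O: 2 × 809 = 1618
  O=O: 5 × 512 = 2560
  Σ(broken) = 8276 kJ
Bonds formed (products):
  C=O: 8 × 809 = 6472
  O-H: 8 × 471 = 3768
  Σ(formed) = 10240 kJ
ΔH = Σ(broken) − Σ(formed) = 8276 − 10240 = −1964 kJ

ΔH ≈ −1964 kJ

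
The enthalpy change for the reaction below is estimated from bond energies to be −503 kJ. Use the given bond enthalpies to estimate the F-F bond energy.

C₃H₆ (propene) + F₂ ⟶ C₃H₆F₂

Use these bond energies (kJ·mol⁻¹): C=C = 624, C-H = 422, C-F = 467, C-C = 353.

D(F-F) ≈ 160 kJ/mol

Let D be the F-F bond energy.
Σ(broken) = 1×353 + 6×422 + 1×624 + 1×D = 3509 + D
Σ(formed) = 2×353 + 2×467 + 6×422 = 4172
ΔH = Σ(broken) − Σ(formed) = (3509 + D) − (4172) = −663 + D
Setting this equal to −503 kJ gives D = 160 kJ/mol.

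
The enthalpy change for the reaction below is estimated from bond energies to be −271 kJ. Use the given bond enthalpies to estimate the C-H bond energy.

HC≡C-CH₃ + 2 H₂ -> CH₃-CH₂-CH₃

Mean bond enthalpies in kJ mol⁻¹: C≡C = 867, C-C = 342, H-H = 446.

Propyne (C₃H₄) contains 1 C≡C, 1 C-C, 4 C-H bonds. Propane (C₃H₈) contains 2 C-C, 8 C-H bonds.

Let D be the C-H bond energy.
Σ(broken) = 1×867 + 1×342 + 4×D + 2×446 = 2101 + 4D
Σ(formed) = 2×342 + 8×D = 684 + 8D
ΔH = Σ(broken) − Σ(formed) = (2101 + 4D) − (684 + 8D) = +1417 − 4D
Setting this equal to −271 kJ gives 4D = 1688, so D = 422 kJ/mol.

D(C-H) ≈ 422 kJ/mol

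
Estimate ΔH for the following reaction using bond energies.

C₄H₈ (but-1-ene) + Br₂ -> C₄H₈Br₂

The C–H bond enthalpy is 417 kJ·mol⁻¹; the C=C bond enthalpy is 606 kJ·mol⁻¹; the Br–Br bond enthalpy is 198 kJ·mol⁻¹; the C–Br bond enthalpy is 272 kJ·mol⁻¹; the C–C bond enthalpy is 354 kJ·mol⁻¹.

Bonds broken (reactants):
  Br–Br: 1 × 198 = 198
  C–C: 2 × 354 = 708
  C–H: 8 × 417 = 3336
  C=C: 1 × 606 = 606
  Σ(broken) = 4848 kJ
Bonds formed (products):
  C–Br: 2 × 272 = 544
  C–C: 3 × 354 = 1062
  C–H: 8 × 417 = 3336
  Σ(formed) = 4942 kJ
ΔH = Σ(broken) − Σ(formed) = 4848 − 4942 = −94 kJ

ΔH ≈ −94 kJ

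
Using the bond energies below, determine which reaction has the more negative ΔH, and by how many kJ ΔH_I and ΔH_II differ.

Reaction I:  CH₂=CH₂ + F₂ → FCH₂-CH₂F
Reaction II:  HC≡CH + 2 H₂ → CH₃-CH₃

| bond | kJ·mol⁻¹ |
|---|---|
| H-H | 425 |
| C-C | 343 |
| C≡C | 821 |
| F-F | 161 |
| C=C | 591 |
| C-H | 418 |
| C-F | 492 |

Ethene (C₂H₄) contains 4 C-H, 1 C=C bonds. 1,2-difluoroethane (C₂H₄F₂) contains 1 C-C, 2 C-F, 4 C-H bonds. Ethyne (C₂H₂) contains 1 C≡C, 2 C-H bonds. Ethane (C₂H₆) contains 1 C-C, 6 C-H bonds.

Reaction I, by 231 kJ

Reaction I:
  Bonds broken (reactants):
    C-H: 4 × 418 = 1672
    C=C: 1 × 591 = 591
    F-F: 1 × 161 = 161
    Σ(broken) = 2424 kJ
  Bonds formed (products):
    C-C: 1 × 343 = 343
    C-F: 2 × 492 = 984
    C-H: 4 × 418 = 1672
    Σ(formed) = 2999 kJ
  ΔH_I = 2424 − 2999 = −575 kJ
Reaction II:
  Bonds broken (reactants):
    C≡C: 1 × 821 = 821
    C-H: 2 × 418 = 836
    H-H: 2 × 425 = 850
    Σ(broken) = 2507 kJ
  Bonds formed (products):
    C-C: 1 × 343 = 343
    C-H: 6 × 418 = 2508
    Σ(formed) = 2851 kJ
  ΔH_II = 2507 − 2851 = −344 kJ
ΔH_I − ΔH_II = −231 kJ, so reaction I has the more negative ΔH; |ΔH_I − ΔH_II| = 231 kJ.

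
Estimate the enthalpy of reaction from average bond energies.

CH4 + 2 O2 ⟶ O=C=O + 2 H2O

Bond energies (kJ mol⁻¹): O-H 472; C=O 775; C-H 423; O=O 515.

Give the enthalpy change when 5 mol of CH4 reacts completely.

ΔH = −3580 kJ

Bonds broken (reactants):
  C-H: 4 × 423 = 1692
  O=O: 2 × 515 = 1030
  Σ(broken) = 2722 kJ
Bonds formed (products):
  C=O: 2 × 775 = 1550
  O-H: 4 × 472 = 1888
  Σ(formed) = 3438 kJ
ΔH = Σ(broken) − Σ(formed) = 2722 − 3438 = −716 kJ
For 5× the reaction as written: 5 × (−716) = −3580 kJ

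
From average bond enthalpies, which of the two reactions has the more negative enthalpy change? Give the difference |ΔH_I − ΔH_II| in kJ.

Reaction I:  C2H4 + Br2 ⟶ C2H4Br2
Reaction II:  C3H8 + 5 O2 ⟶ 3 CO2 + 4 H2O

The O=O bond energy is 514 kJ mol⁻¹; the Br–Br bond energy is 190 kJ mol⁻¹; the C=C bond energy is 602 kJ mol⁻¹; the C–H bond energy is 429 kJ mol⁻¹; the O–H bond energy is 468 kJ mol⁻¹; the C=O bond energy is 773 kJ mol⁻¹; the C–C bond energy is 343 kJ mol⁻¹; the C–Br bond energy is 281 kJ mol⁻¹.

Reaction I:
  Bonds broken (reactants):
    Br–Br: 1 × 190 = 190
    C–H: 4 × 429 = 1716
    C=C: 1 × 602 = 602
    Σ(broken) = 2508 kJ
  Bonds formed (products):
    C–Br: 2 × 281 = 562
    C–C: 1 × 343 = 343
    C–H: 4 × 429 = 1716
    Σ(formed) = 2621 kJ
  ΔH_I = 2508 − 2621 = −113 kJ
Reaction II:
  Bonds broken (reactants):
    C–C: 2 × 343 = 686
    C–H: 8 × 429 = 3432
    O=O: 5 × 514 = 2570
    Σ(broken) = 6688 kJ
  Bonds formed (products):
    C=O: 6 × 773 = 4638
    O–H: 8 × 468 = 3744
    Σ(formed) = 8382 kJ
  ΔH_II = 6688 − 8382 = −1694 kJ
ΔH_I − ΔH_II = +1581 kJ, so reaction II has the more negative ΔH; |ΔH_I − ΔH_II| = 1581 kJ.

Reaction II, by 1581 kJ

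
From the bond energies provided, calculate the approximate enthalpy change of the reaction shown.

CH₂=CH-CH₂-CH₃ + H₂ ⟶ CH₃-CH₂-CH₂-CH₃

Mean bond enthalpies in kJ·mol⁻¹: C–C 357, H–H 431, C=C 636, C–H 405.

Bonds broken (reactants):
  C–C: 2 × 357 = 714
  C–H: 8 × 405 = 3240
  C=C: 1 × 636 = 636
  H–H: 1 × 431 = 431
  Σ(broken) = 5021 kJ
Bonds formed (products):
  C–C: 3 × 357 = 1071
  C–H: 10 × 405 = 4050
  Σ(formed) = 5121 kJ
ΔH = Σ(broken) − Σ(formed) = 5021 − 5121 = −100 kJ

ΔH ≈ −100 kJ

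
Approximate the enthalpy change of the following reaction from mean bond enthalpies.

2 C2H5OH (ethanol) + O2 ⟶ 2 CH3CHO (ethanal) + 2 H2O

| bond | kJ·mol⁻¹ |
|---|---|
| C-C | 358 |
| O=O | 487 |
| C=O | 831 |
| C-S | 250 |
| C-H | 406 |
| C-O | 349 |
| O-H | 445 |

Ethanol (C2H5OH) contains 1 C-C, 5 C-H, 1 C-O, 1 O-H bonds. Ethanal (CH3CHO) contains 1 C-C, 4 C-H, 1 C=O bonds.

ΔH ≈ −555 kJ

Bonds broken (reactants):
  C-C: 2 × 358 = 716
  C-H: 10 × 406 = 4060
  C-O: 2 × 349 = 698
  O-H: 2 × 445 = 890
  O=O: 1 × 487 = 487
  Σ(broken) = 6851 kJ
Bonds formed (products):
  C-C: 2 × 358 = 716
  C-H: 8 × 406 = 3248
  C=O: 2 × 831 = 1662
  O-H: 4 × 445 = 1780
  Σ(formed) = 7406 kJ
ΔH = Σ(broken) − Σ(formed) = 6851 − 7406 = −555 kJ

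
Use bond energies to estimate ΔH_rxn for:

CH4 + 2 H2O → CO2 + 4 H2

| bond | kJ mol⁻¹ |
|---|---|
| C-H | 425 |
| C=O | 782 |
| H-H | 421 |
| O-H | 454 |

Bonds broken (reactants):
  C-H: 4 × 425 = 1700
  O-H: 4 × 454 = 1816
  Σ(broken) = 3516 kJ
Bonds formed (products):
  C=O: 2 × 782 = 1564
  H-H: 4 × 421 = 1684
  Σ(formed) = 3248 kJ
ΔH = Σ(broken) − Σ(formed) = 3516 − 3248 = +268 kJ

ΔH ≈ +268 kJ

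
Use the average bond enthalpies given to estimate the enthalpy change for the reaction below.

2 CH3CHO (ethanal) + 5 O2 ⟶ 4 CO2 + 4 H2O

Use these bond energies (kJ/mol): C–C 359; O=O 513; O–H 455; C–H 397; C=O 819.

Bonds broken (reactants):
  C–C: 2 × 359 = 718
  C–H: 8 × 397 = 3176
  C=O: 2 × 819 = 1638
  O=O: 5 × 513 = 2565
  Σ(broken) = 8097 kJ
Bonds formed (products):
  C=O: 8 × 819 = 6552
  O–H: 8 × 455 = 3640
  Σ(formed) = 10192 kJ
ΔH = Σ(broken) − Σ(formed) = 8097 − 10192 = −2095 kJ

ΔH ≈ −2095 kJ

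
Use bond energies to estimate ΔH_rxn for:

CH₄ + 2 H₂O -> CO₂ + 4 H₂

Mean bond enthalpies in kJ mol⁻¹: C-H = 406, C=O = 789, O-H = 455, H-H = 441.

ΔH ≈ +102 kJ

Bonds broken (reactants):
  C-H: 4 × 406 = 1624
  O-H: 4 × 455 = 1820
  Σ(broken) = 3444 kJ
Bonds formed (products):
  C=O: 2 × 789 = 1578
  H-H: 4 × 441 = 1764
  Σ(formed) = 3342 kJ
ΔH = Σ(broken) − Σ(formed) = 3444 − 3342 = +102 kJ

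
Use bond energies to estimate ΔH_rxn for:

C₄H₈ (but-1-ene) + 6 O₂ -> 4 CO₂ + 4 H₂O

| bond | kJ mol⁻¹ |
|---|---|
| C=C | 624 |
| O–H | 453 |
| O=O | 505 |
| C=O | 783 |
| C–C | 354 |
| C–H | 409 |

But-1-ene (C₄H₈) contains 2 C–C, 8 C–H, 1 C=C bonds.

ΔH ≈ −2254 kJ

Bonds broken (reactants):
  C–C: 2 × 354 = 708
  C–H: 8 × 409 = 3272
  C=C: 1 × 624 = 624
  O=O: 6 × 505 = 3030
  Σ(broken) = 7634 kJ
Bonds formed (products):
  C=O: 8 × 783 = 6264
  O–H: 8 × 453 = 3624
  Σ(formed) = 9888 kJ
ΔH = Σ(broken) − Σ(formed) = 7634 − 9888 = −2254 kJ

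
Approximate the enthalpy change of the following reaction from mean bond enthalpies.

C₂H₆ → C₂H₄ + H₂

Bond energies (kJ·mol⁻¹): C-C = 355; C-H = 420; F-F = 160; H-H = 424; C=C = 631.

ΔH ≈ +140 kJ

Bonds broken (reactants):
  C-C: 1 × 355 = 355
  C-H: 6 × 420 = 2520
  Σ(broken) = 2875 kJ
Bonds formed (products):
  C-H: 4 × 420 = 1680
  C=C: 1 × 631 = 631
  H-H: 1 × 424 = 424
  Σ(formed) = 2735 kJ
ΔH = Σ(broken) − Σ(formed) = 2875 − 2735 = +140 kJ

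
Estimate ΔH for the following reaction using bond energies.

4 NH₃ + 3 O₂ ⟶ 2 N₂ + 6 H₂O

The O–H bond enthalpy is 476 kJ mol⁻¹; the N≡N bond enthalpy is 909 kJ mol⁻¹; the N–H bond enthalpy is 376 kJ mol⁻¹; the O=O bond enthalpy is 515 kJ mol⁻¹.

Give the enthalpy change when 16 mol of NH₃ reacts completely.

ΔH = −5892 kJ

Bonds broken (reactants):
  N–H: 12 × 376 = 4512
  O=O: 3 × 515 = 1545
  Σ(broken) = 6057 kJ
Bonds formed (products):
  N≡N: 2 × 909 = 1818
  O–H: 12 × 476 = 5712
  Σ(formed) = 7530 kJ
ΔH = Σ(broken) − Σ(formed) = 6057 − 7530 = −1473 kJ
For 4× the reaction as written: 4 × (−1473) = −5892 kJ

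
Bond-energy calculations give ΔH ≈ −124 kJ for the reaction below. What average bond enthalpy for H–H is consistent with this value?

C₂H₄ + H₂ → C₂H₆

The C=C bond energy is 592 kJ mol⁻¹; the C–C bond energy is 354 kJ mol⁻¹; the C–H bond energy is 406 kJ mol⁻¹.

Let D be the H–H bond energy.
Σ(broken) = 4×406 + 1×592 + 1×D = 2216 + D
Σ(formed) = 1×354 + 6×406 = 2790
ΔH = Σ(broken) − Σ(formed) = (2216 + D) − (2790) = −574 + D
Setting this equal to −124 kJ gives D = 450 kJ/mol.

D(H–H) ≈ 450 kJ/mol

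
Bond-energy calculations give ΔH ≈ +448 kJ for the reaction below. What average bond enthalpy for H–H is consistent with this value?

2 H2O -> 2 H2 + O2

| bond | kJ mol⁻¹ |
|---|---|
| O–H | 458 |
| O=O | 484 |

D(H–H) ≈ 450 kJ/mol

Let D be the H–H bond energy.
Σ(broken) = 4×458 = 1832
Σ(formed) = 2×D + 1×484 = 484 + 2D
ΔH = Σ(broken) − Σ(formed) = (1832) − (484 + 2D) = +1348 − 2D
Setting this equal to +448 kJ gives 2D = 900, so D = 450 kJ/mol.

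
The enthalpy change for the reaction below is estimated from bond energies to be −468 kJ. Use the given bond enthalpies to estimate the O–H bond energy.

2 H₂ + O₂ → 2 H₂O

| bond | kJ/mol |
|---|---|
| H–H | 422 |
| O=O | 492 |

D(O–H) ≈ 451 kJ/mol

Let D be the O–H bond energy.
Σ(broken) = 2×422 + 1×492 = 1336
Σ(formed) = 4×D = 4D
ΔH = Σ(broken) − Σ(formed) = (1336) − (4D) = +1336 − 4D
Setting this equal to −468 kJ gives 4D = 1804, so D = 451 kJ/mol.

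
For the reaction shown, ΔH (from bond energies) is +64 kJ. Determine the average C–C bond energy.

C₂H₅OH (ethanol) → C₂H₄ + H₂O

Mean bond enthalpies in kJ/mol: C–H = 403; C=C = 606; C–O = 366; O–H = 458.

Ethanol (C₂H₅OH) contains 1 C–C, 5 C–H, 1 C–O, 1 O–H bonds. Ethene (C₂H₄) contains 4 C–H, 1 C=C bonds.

D(C–C) ≈ 359 kJ/mol

Let D be the C–C bond energy.
Σ(broken) = 1×D + 5×403 + 1×366 + 1×458 = 2839 + D
Σ(formed) = 4×403 + 1×606 + 2×458 = 3134
ΔH = Σ(broken) − Σ(formed) = (2839 + D) − (3134) = −295 + D
Setting this equal to +64 kJ gives D = 359 kJ/mol.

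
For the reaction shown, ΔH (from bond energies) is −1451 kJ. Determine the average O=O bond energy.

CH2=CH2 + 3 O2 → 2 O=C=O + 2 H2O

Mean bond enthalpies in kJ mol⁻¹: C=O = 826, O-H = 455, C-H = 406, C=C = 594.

Let D be the O=O bond energy.
Σ(broken) = 4×406 + 1×594 + 3×D = 2218 + 3D
Σ(formed) = 4×826 + 4×455 = 5124
ΔH = Σ(broken) − Σ(formed) = (2218 + 3D) − (5124) = −2906 + 3D
Setting this equal to −1451 kJ gives 3D = 1455, so D = 485 kJ/mol.

D(O=O) ≈ 485 kJ/mol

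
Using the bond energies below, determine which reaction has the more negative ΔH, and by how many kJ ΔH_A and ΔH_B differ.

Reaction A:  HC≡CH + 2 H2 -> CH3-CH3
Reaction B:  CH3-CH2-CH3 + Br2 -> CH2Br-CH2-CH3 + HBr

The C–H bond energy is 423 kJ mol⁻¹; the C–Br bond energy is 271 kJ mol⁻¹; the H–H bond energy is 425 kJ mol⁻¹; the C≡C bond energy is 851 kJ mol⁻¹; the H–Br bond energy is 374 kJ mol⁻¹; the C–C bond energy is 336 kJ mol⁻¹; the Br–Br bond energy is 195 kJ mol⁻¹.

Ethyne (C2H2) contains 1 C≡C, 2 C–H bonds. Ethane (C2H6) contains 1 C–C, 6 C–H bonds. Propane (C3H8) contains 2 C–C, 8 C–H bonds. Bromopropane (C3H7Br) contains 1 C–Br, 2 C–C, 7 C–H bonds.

Reaction A, by 300 kJ

Reaction A:
  Bonds broken (reactants):
    C≡C: 1 × 851 = 851
    C–H: 2 × 423 = 846
    H–H: 2 × 425 = 850
    Σ(broken) = 2547 kJ
  Bonds formed (products):
    C–C: 1 × 336 = 336
    C–H: 6 × 423 = 2538
    Σ(formed) = 2874 kJ
  ΔH_A = 2547 − 2874 = −327 kJ
Reaction B:
  Bonds broken (reactants):
    Br–Br: 1 × 195 = 195
    C–C: 2 × 336 = 672
    C–H: 8 × 423 = 3384
    Σ(broken) = 4251 kJ
  Bonds formed (products):
    C–Br: 1 × 271 = 271
    C–C: 2 × 336 = 672
    C–H: 7 × 423 = 2961
    H–Br: 1 × 374 = 374
    Σ(formed) = 4278 kJ
  ΔH_B = 4251 − 4278 = −27 kJ
ΔH_A − ΔH_B = −300 kJ, so reaction A has the more negative ΔH; |ΔH_A − ΔH_B| = 300 kJ.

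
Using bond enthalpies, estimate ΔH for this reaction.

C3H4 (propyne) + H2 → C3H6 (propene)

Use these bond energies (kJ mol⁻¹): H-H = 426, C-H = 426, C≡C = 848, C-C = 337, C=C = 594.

Bonds broken (reactants):
  C≡C: 1 × 848 = 848
  C-C: 1 × 337 = 337
  C-H: 4 × 426 = 1704
  H-H: 1 × 426 = 426
  Σ(broken) = 3315 kJ
Bonds formed (products):
  C-C: 1 × 337 = 337
  C-H: 6 × 426 = 2556
  C=C: 1 × 594 = 594
  Σ(formed) = 3487 kJ
ΔH = Σ(broken) − Σ(formed) = 3315 − 3487 = −172 kJ

ΔH ≈ −172 kJ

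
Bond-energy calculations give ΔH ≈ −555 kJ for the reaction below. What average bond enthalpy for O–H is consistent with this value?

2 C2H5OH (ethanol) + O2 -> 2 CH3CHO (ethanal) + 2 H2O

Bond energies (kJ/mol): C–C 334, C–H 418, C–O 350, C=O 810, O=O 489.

D(O–H) ≈ 480 kJ/mol

Let D be the O–H bond energy.
Σ(broken) = 2×334 + 10×418 + 2×350 + 2×D + 1×489 = 6037 + 2D
Σ(formed) = 2×334 + 8×418 + 2×810 + 4×D = 5632 + 4D
ΔH = Σ(broken) − Σ(formed) = (6037 + 2D) − (5632 + 4D) = +405 − 2D
Setting this equal to −555 kJ gives 2D = 960, so D = 480 kJ/mol.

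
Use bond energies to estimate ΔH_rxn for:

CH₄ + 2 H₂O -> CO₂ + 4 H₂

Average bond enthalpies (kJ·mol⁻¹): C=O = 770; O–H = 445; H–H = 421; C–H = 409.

ΔH ≈ +192 kJ

Bonds broken (reactants):
  C–H: 4 × 409 = 1636
  O–H: 4 × 445 = 1780
  Σ(broken) = 3416 kJ
Bonds formed (products):
  C=O: 2 × 770 = 1540
  H–H: 4 × 421 = 1684
  Σ(formed) = 3224 kJ
ΔH = Σ(broken) − Σ(formed) = 3416 − 3224 = +192 kJ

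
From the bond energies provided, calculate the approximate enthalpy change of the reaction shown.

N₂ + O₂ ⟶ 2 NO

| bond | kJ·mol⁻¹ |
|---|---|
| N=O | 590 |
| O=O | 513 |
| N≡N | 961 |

ΔH ≈ +294 kJ

Bonds broken (reactants):
  N≡N: 1 × 961 = 961
  O=O: 1 × 513 = 513
  Σ(broken) = 1474 kJ
Bonds formed (products):
  N=O: 2 × 590 = 1180
  Σ(formed) = 1180 kJ
ΔH = Σ(broken) − Σ(formed) = 1474 − 1180 = +294 kJ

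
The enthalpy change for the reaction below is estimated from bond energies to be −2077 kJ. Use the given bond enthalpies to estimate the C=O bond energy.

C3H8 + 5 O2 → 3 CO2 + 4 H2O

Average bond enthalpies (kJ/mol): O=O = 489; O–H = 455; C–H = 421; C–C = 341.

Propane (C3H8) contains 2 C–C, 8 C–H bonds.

D(C=O) ≈ 822 kJ/mol

Let D be the C=O bond energy.
Σ(broken) = 2×341 + 8×421 + 5×489 = 6495
Σ(formed) = 6×D + 8×455 = 3640 + 6D
ΔH = Σ(broken) − Σ(formed) = (6495) − (3640 + 6D) = +2855 − 6D
Setting this equal to −2077 kJ gives 6D = 4932, so D = 822 kJ/mol.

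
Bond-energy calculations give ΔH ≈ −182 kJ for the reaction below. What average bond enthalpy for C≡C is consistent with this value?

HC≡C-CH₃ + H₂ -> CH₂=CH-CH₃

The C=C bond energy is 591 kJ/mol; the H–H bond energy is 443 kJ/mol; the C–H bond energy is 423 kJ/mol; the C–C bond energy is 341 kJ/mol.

Let D be the C≡C bond energy.
Σ(broken) = 1×D + 1×341 + 4×423 + 1×443 = 2476 + D
Σ(formed) = 1×341 + 6×423 + 1×591 = 3470
ΔH = Σ(broken) − Σ(formed) = (2476 + D) − (3470) = −994 + D
Setting this equal to −182 kJ gives D = 812 kJ/mol.

D(C≡C) ≈ 812 kJ/mol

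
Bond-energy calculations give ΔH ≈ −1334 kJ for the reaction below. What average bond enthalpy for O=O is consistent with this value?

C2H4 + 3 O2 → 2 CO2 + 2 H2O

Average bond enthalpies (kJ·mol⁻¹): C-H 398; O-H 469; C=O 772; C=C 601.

Let D be the O=O bond energy.
Σ(broken) = 4×398 + 1×601 + 3×D = 2193 + 3D
Σ(formed) = 4×772 + 4×469 = 4964
ΔH = Σ(broken) − Σ(formed) = (2193 + 3D) − (4964) = −2771 + 3D
Setting this equal to −1334 kJ gives 3D = 1437, so D = 479 kJ/mol.

D(O=O) ≈ 479 kJ/mol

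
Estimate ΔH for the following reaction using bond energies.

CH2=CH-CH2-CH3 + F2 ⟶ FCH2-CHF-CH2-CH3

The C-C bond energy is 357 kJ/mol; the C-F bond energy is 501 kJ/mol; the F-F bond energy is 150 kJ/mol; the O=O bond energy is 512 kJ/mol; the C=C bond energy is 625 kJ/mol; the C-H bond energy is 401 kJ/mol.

Bonds broken (reactants):
  C-C: 2 × 357 = 714
  C-H: 8 × 401 = 3208
  C=C: 1 × 625 = 625
  F-F: 1 × 150 = 150
  Σ(broken) = 4697 kJ
Bonds formed (products):
  C-C: 3 × 357 = 1071
  C-F: 2 × 501 = 1002
  C-H: 8 × 401 = 3208
  Σ(formed) = 5281 kJ
ΔH = Σ(broken) − Σ(formed) = 4697 − 5281 = −584 kJ

ΔH ≈ −584 kJ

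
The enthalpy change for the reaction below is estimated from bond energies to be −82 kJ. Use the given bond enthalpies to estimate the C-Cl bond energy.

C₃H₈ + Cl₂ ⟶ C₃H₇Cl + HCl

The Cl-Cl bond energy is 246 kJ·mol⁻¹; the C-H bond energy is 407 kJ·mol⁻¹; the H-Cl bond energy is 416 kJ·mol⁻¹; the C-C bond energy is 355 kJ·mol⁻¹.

D(C-Cl) ≈ 319 kJ/mol

Let D be the C-Cl bond energy.
Σ(broken) = 2×355 + 8×407 + 1×246 = 4212
Σ(formed) = 2×355 + 1×D + 7×407 + 1×416 = 3975 + D
ΔH = Σ(broken) − Σ(formed) = (4212) − (3975 + D) = +237 − D
Setting this equal to −82 kJ gives D = 319 kJ/mol.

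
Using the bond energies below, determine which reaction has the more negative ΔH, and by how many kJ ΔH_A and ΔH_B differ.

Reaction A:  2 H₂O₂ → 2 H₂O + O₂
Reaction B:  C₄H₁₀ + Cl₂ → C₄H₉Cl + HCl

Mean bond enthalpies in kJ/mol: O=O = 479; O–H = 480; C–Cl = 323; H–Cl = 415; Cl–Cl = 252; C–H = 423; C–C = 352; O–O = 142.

Reaction A, by 132 kJ

Reaction A:
  Bonds broken (reactants):
    O–H: 4 × 480 = 1920
    O–O: 2 × 142 = 284
    Σ(broken) = 2204 kJ
  Bonds formed (products):
    O–H: 4 × 480 = 1920
    O=O: 1 × 479 = 479
    Σ(formed) = 2399 kJ
  ΔH_A = 2204 − 2399 = −195 kJ
Reaction B:
  Bonds broken (reactants):
    C–C: 3 × 352 = 1056
    C–H: 10 × 423 = 4230
    Cl–Cl: 1 × 252 = 252
    Σ(broken) = 5538 kJ
  Bonds formed (products):
    C–C: 3 × 352 = 1056
    C–Cl: 1 × 323 = 323
    C–H: 9 × 423 = 3807
    H–Cl: 1 × 415 = 415
    Σ(formed) = 5601 kJ
  ΔH_B = 5538 − 5601 = −63 kJ
ΔH_A − ΔH_B = −132 kJ, so reaction A has the more negative ΔH; |ΔH_A − ΔH_B| = 132 kJ.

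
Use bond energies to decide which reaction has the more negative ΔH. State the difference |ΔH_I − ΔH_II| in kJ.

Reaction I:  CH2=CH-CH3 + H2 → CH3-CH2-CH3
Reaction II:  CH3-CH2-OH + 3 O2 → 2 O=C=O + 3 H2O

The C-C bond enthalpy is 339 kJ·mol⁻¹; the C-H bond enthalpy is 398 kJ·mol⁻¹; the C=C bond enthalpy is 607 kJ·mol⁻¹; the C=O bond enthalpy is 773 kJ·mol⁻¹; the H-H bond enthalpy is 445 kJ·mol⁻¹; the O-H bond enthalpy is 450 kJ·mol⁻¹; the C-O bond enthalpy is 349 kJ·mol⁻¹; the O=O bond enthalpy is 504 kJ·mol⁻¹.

Reaction II, by 1069 kJ

Reaction I:
  Bonds broken (reactants):
    C-C: 1 × 339 = 339
    C-H: 6 × 398 = 2388
    C=C: 1 × 607 = 607
    H-H: 1 × 445 = 445
    Σ(broken) = 3779 kJ
  Bonds formed (products):
    C-C: 2 × 339 = 678
    C-H: 8 × 398 = 3184
    Σ(formed) = 3862 kJ
  ΔH_I = 3779 − 3862 = −83 kJ
Reaction II:
  Bonds broken (reactants):
    C-C: 1 × 339 = 339
    C-H: 5 × 398 = 1990
    C-O: 1 × 349 = 349
    O-H: 1 × 450 = 450
    O=O: 3 × 504 = 1512
    Σ(broken) = 4640 kJ
  Bonds formed (products):
    C=O: 4 × 773 = 3092
    O-H: 6 × 450 = 2700
    Σ(formed) = 5792 kJ
  ΔH_II = 4640 − 5792 = −1152 kJ
ΔH_I − ΔH_II = +1069 kJ, so reaction II has the more negative ΔH; |ΔH_I − ΔH_II| = 1069 kJ.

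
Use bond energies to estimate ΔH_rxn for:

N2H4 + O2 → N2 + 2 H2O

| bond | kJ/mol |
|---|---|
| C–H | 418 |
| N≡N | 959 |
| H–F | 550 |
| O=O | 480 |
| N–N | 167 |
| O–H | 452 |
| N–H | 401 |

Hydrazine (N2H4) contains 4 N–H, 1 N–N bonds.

ΔH ≈ −516 kJ

Bonds broken (reactants):
  N–H: 4 × 401 = 1604
  N–N: 1 × 167 = 167
  O=O: 1 × 480 = 480
  Σ(broken) = 2251 kJ
Bonds formed (products):
  N≡N: 1 × 959 = 959
  O–H: 4 × 452 = 1808
  Σ(formed) = 2767 kJ
ΔH = Σ(broken) − Σ(formed) = 2251 − 2767 = −516 kJ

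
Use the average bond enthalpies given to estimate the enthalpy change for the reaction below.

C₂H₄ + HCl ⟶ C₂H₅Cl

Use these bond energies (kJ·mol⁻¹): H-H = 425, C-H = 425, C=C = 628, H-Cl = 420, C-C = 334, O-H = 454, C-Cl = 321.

ΔH ≈ −32 kJ

Bonds broken (reactants):
  C-H: 4 × 425 = 1700
  C=C: 1 × 628 = 628
  H-Cl: 1 × 420 = 420
  Σ(broken) = 2748 kJ
Bonds formed (products):
  C-C: 1 × 334 = 334
  C-Cl: 1 × 321 = 321
  C-H: 5 × 425 = 2125
  Σ(formed) = 2780 kJ
ΔH = Σ(broken) − Σ(formed) = 2748 − 2780 = −32 kJ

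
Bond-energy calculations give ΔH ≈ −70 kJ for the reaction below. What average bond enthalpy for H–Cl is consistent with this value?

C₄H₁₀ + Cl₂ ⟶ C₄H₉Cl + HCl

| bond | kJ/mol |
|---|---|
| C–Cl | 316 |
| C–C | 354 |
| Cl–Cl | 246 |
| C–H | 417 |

Let D be the H–Cl bond energy.
Σ(broken) = 3×354 + 10×417 + 1×246 = 5478
Σ(formed) = 3×354 + 1×316 + 9×417 + 1×D = 5131 + D
ΔH = Σ(broken) − Σ(formed) = (5478) − (5131 + D) = +347 − D
Setting this equal to −70 kJ gives D = 417 kJ/mol.

D(H–Cl) ≈ 417 kJ/mol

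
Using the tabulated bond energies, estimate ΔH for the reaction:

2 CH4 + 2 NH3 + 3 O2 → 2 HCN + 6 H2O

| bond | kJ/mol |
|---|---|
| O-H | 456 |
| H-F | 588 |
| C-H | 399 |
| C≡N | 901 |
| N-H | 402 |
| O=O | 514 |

ΔH ≈ −926 kJ

Bonds broken (reactants):
  C-H: 8 × 399 = 3192
  N-H: 6 × 402 = 2412
  O=O: 3 × 514 = 1542
  Σ(broken) = 7146 kJ
Bonds formed (products):
  C≡N: 2 × 901 = 1802
  C-H: 2 × 399 = 798
  O-H: 12 × 456 = 5472
  Σ(formed) = 8072 kJ
ΔH = Σ(broken) − Σ(formed) = 7146 − 8072 = −926 kJ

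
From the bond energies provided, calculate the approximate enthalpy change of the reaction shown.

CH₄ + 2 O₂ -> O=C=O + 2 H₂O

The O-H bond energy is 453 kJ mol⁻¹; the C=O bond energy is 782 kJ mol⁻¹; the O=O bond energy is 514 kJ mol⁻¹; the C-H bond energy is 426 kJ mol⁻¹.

Bonds broken (reactants):
  C-H: 4 × 426 = 1704
  O=O: 2 × 514 = 1028
  Σ(broken) = 2732 kJ
Bonds formed (products):
  C=O: 2 × 782 = 1564
  O-H: 4 × 453 = 1812
  Σ(formed) = 3376 kJ
ΔH = Σ(broken) − Σ(formed) = 2732 − 3376 = −644 kJ

ΔH ≈ −644 kJ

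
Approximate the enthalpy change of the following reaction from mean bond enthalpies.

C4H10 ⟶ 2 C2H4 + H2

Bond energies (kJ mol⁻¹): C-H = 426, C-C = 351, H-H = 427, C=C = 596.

ΔH ≈ +286 kJ

Bonds broken (reactants):
  C-C: 3 × 351 = 1053
  C-H: 10 × 426 = 4260
  Σ(broken) = 5313 kJ
Bonds formed (products):
  C-H: 8 × 426 = 3408
  C=C: 2 × 596 = 1192
  H-H: 1 × 427 = 427
  Σ(formed) = 5027 kJ
ΔH = Σ(broken) − Σ(formed) = 5313 − 5027 = +286 kJ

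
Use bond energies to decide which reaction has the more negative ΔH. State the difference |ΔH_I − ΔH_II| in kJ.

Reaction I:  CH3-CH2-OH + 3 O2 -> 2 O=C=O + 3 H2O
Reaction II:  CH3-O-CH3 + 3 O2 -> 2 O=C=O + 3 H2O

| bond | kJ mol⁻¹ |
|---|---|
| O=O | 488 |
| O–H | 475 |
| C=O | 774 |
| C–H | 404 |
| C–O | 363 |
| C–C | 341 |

Reaction II, by 49 kJ

Reaction I:
  Bonds broken (reactants):
    C–C: 1 × 341 = 341
    C–H: 5 × 404 = 2020
    C–O: 1 × 363 = 363
    O–H: 1 × 475 = 475
    O=O: 3 × 488 = 1464
    Σ(broken) = 4663 kJ
  Bonds formed (products):
    C=O: 4 × 774 = 3096
    O–H: 6 × 475 = 2850
    Σ(formed) = 5946 kJ
  ΔH_I = 4663 − 5946 = −1283 kJ
Reaction II:
  Bonds broken (reactants):
    C–H: 6 × 404 = 2424
    C–O: 2 × 363 = 726
    O=O: 3 × 488 = 1464
    Σ(broken) = 4614 kJ
  Bonds formed (products):
    C=O: 4 × 774 = 3096
    O–H: 6 × 475 = 2850
    Σ(formed) = 5946 kJ
  ΔH_II = 4614 − 5946 = −1332 kJ
ΔH_I − ΔH_II = +49 kJ, so reaction II has the more negative ΔH; |ΔH_I − ΔH_II| = 49 kJ.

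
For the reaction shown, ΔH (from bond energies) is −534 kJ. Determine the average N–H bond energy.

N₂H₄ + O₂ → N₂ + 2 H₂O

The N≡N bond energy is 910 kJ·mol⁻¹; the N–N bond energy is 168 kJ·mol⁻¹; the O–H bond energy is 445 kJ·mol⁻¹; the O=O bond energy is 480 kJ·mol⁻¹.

Let D be the N–H bond energy.
Σ(broken) = 4×D + 1×168 + 1×480 = 648 + 4D
Σ(formed) = 1×910 + 4×445 = 2690
ΔH = Σ(broken) − Σ(formed) = (648 + 4D) − (2690) = −2042 + 4D
Setting this equal to −534 kJ gives 4D = 1508, so D = 377 kJ/mol.

D(N–H) ≈ 377 kJ/mol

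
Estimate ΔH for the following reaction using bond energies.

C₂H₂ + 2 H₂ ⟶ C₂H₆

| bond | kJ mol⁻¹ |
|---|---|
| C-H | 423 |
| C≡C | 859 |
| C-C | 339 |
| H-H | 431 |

Bonds broken (reactants):
  C≡C: 1 × 859 = 859
  C-H: 2 × 423 = 846
  H-H: 2 × 431 = 862
  Σ(broken) = 2567 kJ
Bonds formed (products):
  C-C: 1 × 339 = 339
  C-H: 6 × 423 = 2538
  Σ(formed) = 2877 kJ
ΔH = Σ(broken) − Σ(formed) = 2567 − 2877 = −310 kJ

ΔH ≈ −310 kJ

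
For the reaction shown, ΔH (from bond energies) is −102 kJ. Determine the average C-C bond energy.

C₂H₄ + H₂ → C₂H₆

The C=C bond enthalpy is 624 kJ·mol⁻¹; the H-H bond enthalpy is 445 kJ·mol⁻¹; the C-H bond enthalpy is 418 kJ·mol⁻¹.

D(C-C) ≈ 335 kJ/mol

Let D be the C-C bond energy.
Σ(broken) = 4×418 + 1×624 + 1×445 = 2741
Σ(formed) = 1×D + 6×418 = 2508 + D
ΔH = Σ(broken) − Σ(formed) = (2741) − (2508 + D) = +233 − D
Setting this equal to −102 kJ gives D = 335 kJ/mol.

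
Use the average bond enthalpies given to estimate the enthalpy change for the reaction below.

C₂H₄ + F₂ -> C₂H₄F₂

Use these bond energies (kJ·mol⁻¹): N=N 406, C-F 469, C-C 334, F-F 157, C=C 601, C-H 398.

Bonds broken (reactants):
  C-H: 4 × 398 = 1592
  C=C: 1 × 601 = 601
  F-F: 1 × 157 = 157
  Σ(broken) = 2350 kJ
Bonds formed (products):
  C-C: 1 × 334 = 334
  C-F: 2 × 469 = 938
  C-H: 4 × 398 = 1592
  Σ(formed) = 2864 kJ
ΔH = Σ(broken) − Σ(formed) = 2350 − 2864 = −514 kJ

ΔH ≈ −514 kJ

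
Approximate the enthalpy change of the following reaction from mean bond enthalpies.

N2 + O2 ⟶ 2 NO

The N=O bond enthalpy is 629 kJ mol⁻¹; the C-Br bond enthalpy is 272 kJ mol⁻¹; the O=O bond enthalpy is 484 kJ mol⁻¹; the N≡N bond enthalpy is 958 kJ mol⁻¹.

ΔH ≈ +184 kJ

Bonds broken (reactants):
  N≡N: 1 × 958 = 958
  O=O: 1 × 484 = 484
  Σ(broken) = 1442 kJ
Bonds formed (products):
  N=O: 2 × 629 = 1258
  Σ(formed) = 1258 kJ
ΔH = Σ(broken) − Σ(formed) = 1442 − 1258 = +184 kJ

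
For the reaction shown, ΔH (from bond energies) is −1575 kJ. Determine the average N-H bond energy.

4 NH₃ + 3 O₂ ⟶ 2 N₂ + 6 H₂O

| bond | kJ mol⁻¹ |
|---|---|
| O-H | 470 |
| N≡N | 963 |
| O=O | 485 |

D(N-H) ≈ 378 kJ/mol

Let D be the N-H bond energy.
Σ(broken) = 12×D + 3×485 = 1455 + 12D
Σ(formed) = 2×963 + 12×470 = 7566
ΔH = Σ(broken) − Σ(formed) = (1455 + 12D) − (7566) = −6111 + 12D
Setting this equal to −1575 kJ gives 12D = 4536, so D = 378 kJ/mol.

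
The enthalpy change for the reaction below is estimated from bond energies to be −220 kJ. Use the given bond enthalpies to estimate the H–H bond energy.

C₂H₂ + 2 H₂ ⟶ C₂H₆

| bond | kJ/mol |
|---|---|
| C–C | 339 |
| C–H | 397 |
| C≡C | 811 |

D(H–H) ≈ 448 kJ/mol

Let D be the H–H bond energy.
Σ(broken) = 1×811 + 2×397 + 2×D = 1605 + 2D
Σ(formed) = 1×339 + 6×397 = 2721
ΔH = Σ(broken) − Σ(formed) = (1605 + 2D) − (2721) = −1116 + 2D
Setting this equal to −220 kJ gives 2D = 896, so D = 448 kJ/mol.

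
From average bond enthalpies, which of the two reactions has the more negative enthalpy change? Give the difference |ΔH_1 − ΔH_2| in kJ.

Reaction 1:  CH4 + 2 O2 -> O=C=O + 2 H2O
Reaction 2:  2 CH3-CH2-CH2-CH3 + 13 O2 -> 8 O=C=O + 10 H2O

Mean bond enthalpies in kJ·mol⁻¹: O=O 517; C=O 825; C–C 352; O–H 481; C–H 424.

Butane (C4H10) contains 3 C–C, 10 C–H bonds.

Reaction 2, by 4663 kJ

Reaction 1:
  Bonds broken (reactants):
    C–H: 4 × 424 = 1696
    O=O: 2 × 517 = 1034
    Σ(broken) = 2730 kJ
  Bonds formed (products):
    C=O: 2 × 825 = 1650
    O–H: 4 × 481 = 1924
    Σ(formed) = 3574 kJ
  ΔH_1 = 2730 − 3574 = −844 kJ
Reaction 2:
  Bonds broken (reactants):
    C–C: 6 × 352 = 2112
    C–H: 20 × 424 = 8480
    O=O: 13 × 517 = 6721
    Σ(broken) = 17313 kJ
  Bonds formed (products):
    C=O: 16 × 825 = 13200
    O–H: 20 × 481 = 9620
    Σ(formed) = 22820 kJ
  ΔH_2 = 17313 − 22820 = −5507 kJ
ΔH_1 − ΔH_2 = +4663 kJ, so reaction 2 has the more negative ΔH; |ΔH_1 − ΔH_2| = 4663 kJ.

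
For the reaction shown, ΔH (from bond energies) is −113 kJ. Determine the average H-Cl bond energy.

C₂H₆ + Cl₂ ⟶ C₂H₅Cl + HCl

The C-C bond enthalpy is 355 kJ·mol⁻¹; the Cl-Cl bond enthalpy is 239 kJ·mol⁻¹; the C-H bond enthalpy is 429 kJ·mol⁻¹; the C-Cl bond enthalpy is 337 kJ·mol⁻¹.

Let D be the H-Cl bond energy.
Σ(broken) = 1×355 + 6×429 + 1×239 = 3168
Σ(formed) = 1×355 + 1×337 + 5×429 + 1×D = 2837 + D
ΔH = Σ(broken) − Σ(formed) = (3168) − (2837 + D) = +331 − D
Setting this equal to −113 kJ gives D = 444 kJ/mol.

D(H-Cl) ≈ 444 kJ/mol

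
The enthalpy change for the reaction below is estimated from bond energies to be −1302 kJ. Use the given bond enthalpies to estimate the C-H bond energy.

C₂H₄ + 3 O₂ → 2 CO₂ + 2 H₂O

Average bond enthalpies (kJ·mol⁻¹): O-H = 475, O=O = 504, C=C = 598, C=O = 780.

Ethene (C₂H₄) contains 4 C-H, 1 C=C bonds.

D(C-H) ≈ 402 kJ/mol

Let D be the C-H bond energy.
Σ(broken) = 4×D + 1×598 + 3×504 = 2110 + 4D
Σ(formed) = 4×780 + 4×475 = 5020
ΔH = Σ(broken) − Σ(formed) = (2110 + 4D) − (5020) = −2910 + 4D
Setting this equal to −1302 kJ gives 4D = 1608, so D = 402 kJ/mol.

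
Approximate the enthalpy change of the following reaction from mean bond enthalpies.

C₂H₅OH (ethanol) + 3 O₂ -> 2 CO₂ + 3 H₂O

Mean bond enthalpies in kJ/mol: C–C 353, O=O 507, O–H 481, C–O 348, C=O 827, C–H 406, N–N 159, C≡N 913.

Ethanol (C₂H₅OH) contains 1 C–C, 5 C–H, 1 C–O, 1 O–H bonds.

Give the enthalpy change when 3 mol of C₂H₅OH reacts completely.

ΔH = −4383 kJ

Bonds broken (reactants):
  C–C: 1 × 353 = 353
  C–H: 5 × 406 = 2030
  C–O: 1 × 348 = 348
  O–H: 1 × 481 = 481
  O=O: 3 × 507 = 1521
  Σ(broken) = 4733 kJ
Bonds formed (products):
  C=O: 4 × 827 = 3308
  O–H: 6 × 481 = 2886
  Σ(formed) = 6194 kJ
ΔH = Σ(broken) − Σ(formed) = 4733 − 6194 = −1461 kJ
For 3× the reaction as written: 3 × (−1461) = −4383 kJ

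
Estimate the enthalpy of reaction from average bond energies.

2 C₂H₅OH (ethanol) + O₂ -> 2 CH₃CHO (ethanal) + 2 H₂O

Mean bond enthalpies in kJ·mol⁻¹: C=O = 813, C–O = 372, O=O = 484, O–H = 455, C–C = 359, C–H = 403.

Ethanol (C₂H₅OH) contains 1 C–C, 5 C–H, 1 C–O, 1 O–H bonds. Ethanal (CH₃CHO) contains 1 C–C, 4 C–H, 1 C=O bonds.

ΔH ≈ −502 kJ

Bonds broken (reactants):
  C–C: 2 × 359 = 718
  C–H: 10 × 403 = 4030
  C–O: 2 × 372 = 744
  O–H: 2 × 455 = 910
  O=O: 1 × 484 = 484
  Σ(broken) = 6886 kJ
Bonds formed (products):
  C–C: 2 × 359 = 718
  C–H: 8 × 403 = 3224
  C=O: 2 × 813 = 1626
  O–H: 4 × 455 = 1820
  Σ(formed) = 7388 kJ
ΔH = Σ(broken) − Σ(formed) = 6886 − 7388 = −502 kJ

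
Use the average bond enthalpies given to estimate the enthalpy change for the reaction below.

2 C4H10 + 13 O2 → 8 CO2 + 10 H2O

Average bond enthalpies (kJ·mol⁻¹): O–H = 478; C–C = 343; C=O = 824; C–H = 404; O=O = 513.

ΔH ≈ −5937 kJ

Bonds broken (reactants):
  C–C: 6 × 343 = 2058
  C–H: 20 × 404 = 8080
  O=O: 13 × 513 = 6669
  Σ(broken) = 16807 kJ
Bonds formed (products):
  C=O: 16 × 824 = 13184
  O–H: 20 × 478 = 9560
  Σ(formed) = 22744 kJ
ΔH = Σ(broken) − Σ(formed) = 16807 − 22744 = −5937 kJ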